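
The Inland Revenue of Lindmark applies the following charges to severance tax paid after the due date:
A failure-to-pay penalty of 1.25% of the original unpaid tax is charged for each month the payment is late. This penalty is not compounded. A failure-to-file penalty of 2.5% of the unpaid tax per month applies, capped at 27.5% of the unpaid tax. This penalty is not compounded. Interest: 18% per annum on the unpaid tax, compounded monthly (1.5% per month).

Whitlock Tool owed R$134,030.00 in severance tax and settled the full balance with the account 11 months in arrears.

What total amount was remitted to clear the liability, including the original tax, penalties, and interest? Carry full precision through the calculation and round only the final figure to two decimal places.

Failure-to-file: 11 × 2.5% × R$134,030.00 = R$36,858.25, capped at 27.5% × R$134,030.00 = R$36,858.25
Failure-to-pay penalty = 1.25% × R$134,030.00 × 11 mo = R$18,429.13…
Interest: R$134,030.00 × ((1 + 0.015)^11 − 1) = R$134,030.00 × 0.1779489… = R$23,850.4961…
Total = R$134,030.00 + R$55,287.3750 + R$23,850.4961… = R$213,167.87

R$213,167.87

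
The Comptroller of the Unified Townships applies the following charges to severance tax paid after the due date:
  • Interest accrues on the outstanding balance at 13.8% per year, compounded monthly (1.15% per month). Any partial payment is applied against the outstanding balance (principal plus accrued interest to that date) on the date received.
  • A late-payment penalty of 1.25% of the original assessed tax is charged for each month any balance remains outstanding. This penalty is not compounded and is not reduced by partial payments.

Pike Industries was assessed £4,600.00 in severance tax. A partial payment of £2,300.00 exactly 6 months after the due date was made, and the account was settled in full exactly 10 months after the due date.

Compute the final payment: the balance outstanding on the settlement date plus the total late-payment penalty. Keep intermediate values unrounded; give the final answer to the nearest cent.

£3,324.59

Balance at month 6: £4,600.0000 × (1 + 0.0115)^6 = £4,926.6664…
After £2,300.00 payment: £4,926.6664… − £2,300.00 = £2,626.6664…
Balance at month 10: £2,626.6664… × (1 + 0.0115)^4 = £2,749.5933…
Penalty: 10 × 1.25% × £4,600.00 = £575.00
Final settlement = outstanding balance + penalty = £2,749.5933… + £575.00 = £3,324.59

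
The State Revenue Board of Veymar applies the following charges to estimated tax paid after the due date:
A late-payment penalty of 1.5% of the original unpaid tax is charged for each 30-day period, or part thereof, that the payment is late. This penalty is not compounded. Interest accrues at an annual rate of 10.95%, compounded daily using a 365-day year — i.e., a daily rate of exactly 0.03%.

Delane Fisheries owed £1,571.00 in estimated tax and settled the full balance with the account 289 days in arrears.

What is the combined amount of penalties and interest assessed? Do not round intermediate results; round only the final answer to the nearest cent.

Penalty periods: ⌈289/30⌉ = 10; penalty = 10 × 1.5% × £1,571.00 = £235.65
Interest: £1,571.00 × ((1 + 0.0003)^289 − 1) = £1,571.00 × 0.09055528… = £142.2623…
Penalties + interest = £235.6500 + £142.2623… = £377.91

£377.91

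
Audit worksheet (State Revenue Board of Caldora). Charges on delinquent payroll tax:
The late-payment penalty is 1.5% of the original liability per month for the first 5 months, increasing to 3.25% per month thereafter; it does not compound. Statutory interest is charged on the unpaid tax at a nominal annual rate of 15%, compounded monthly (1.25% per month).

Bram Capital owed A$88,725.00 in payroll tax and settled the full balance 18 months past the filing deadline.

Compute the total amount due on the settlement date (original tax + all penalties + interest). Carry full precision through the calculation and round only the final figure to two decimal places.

Penalty, months 1–5: 5 × 1.5% × A$88,725.00 = A$6,654.38…
Penalty, months 6–18: 13 × 3.25% × A$88,725.00 = A$37,486.31…
Interest: A$88,725.00 × ((1 + 0.0125)^18 − 1) = A$88,725.00 × 0.2505774… = A$22,232.4793…
Total = A$88,725.00 + A$44,140.6875 + A$22,232.4793… = A$155,098.17

A$155,098.17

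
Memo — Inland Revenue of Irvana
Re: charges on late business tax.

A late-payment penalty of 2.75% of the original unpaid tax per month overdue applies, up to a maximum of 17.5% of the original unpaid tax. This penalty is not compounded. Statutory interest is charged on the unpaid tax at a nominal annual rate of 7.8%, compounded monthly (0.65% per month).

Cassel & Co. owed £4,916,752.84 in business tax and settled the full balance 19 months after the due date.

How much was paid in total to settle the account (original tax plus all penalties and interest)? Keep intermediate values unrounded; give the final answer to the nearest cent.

£6,421,268.97

Penalty (uncapped): 19 × 2.75% × £4,916,752.84 = £2,569,003.36…; cap = 17.5% × £4,916,752.84 = £860,431.75… → penalty = £860,431.75…
Interest: £4,916,752.84 × ((1 + 0.0065)^19 − 1) = £4,916,752.84 × 0.1309979… = £644,084.3830…
Total = £4,916,752.84 + £860,431.7470 + £644,084.3830… = £6,421,268.97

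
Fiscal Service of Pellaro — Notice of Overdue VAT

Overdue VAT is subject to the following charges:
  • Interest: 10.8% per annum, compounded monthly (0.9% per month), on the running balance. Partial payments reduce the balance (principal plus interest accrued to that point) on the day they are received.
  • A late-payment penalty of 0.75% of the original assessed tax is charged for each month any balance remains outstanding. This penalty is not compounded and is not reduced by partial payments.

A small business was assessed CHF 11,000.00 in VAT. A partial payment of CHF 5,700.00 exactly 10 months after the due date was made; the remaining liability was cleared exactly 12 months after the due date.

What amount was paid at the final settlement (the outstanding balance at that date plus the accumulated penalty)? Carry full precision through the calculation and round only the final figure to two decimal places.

CHF 7,435.54

Balance at month 10: CHF 11,000.0000 × (1 + 0.009)^10 = CHF 12,031.0726…
After CHF 5,700.00 payment: CHF 12,031.0726… − CHF 5,700.00 = CHF 6,331.0726…
Balance at month 12: CHF 6,331.0726… × (1 + 0.009)^2 = CHF 6,445.5447…
Penalty: 12 × 0.75% × CHF 11,000.00 = CHF 990.00
Final settlement = outstanding balance + penalty = CHF 6,445.5447… + CHF 990.00 = CHF 7,435.54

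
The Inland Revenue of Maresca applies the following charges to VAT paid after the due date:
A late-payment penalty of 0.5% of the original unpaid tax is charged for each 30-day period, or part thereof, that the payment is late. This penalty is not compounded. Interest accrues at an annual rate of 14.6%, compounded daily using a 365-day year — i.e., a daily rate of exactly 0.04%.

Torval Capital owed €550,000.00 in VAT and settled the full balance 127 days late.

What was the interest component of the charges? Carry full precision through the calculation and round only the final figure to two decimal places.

Interest: €550,000.00 × ((1 + 0.0004)^127 − 1) = €550,000.00 × 0.05210176… = €28,655.9698…

€28,655.97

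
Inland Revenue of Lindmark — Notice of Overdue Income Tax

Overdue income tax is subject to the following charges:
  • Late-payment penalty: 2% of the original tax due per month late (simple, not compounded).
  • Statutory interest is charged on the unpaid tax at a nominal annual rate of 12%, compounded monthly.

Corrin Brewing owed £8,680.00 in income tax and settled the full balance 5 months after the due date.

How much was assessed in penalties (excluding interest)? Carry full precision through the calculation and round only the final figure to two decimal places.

£868.00

Late-payment penalty = 2% × £8,680.00 × 5 mo = £868.00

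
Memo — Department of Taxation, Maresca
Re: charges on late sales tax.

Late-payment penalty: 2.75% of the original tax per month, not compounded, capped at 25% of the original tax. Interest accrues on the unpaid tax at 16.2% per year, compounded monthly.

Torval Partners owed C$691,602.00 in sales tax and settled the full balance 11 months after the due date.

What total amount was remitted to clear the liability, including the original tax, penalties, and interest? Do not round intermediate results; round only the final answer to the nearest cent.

C$974,426.33

Penalty (uncapped): 11 × 2.75% × C$691,602.00 = C$209,209.61…; cap = 25% × C$691,602.00 = C$172,900.50 → penalty = C$172,900.50
Interest (16.2%/yr ÷ 12 = 1.35%/month): C$691,602.00 × ((1 + 0.0135)^11 − 1) = C$109,923.8324…
Total = C$691,602.00 + C$172,900.5000 + C$109,923.8324… = C$974,426.33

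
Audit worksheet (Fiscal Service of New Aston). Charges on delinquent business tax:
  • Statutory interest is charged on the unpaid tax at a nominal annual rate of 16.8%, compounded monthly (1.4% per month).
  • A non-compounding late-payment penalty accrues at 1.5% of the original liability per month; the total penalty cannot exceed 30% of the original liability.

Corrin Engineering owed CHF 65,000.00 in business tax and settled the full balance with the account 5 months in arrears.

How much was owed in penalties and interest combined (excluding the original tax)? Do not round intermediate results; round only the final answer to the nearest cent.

Penalty: 5 × 1.5% × CHF 65,000.00 = CHF 4,875.00 (below the 30% cap of CHF 19,500.00)
Interest: CHF 65,000.00 × ((1 + 0.014)^5 − 1) = CHF 65,000.00 × 0.0719876… = CHF 4,679.1961…
Penalties + interest = CHF 4,875.0000 + CHF 4,679.1961… = CHF 9,554.20

CHF 9,554.20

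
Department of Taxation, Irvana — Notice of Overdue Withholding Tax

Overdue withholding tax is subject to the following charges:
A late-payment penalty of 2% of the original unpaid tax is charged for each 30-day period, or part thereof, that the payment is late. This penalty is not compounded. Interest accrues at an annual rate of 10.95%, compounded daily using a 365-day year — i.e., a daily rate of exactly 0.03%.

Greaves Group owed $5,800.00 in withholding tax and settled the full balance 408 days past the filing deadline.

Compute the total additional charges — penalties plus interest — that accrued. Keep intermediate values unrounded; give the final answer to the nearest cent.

Penalty periods: ⌈408/30⌉ = 14; penalty = 14 × 2% × $5,800.00 = $1,624.00
Interest: $5,800.00 × ((1 + 0.0003)^408 − 1) = $5,800.00 × 0.13018535… = $755.0750…
Penalties + interest = $1,624.0000 + $755.0750… = $2,379.08

$2,379.08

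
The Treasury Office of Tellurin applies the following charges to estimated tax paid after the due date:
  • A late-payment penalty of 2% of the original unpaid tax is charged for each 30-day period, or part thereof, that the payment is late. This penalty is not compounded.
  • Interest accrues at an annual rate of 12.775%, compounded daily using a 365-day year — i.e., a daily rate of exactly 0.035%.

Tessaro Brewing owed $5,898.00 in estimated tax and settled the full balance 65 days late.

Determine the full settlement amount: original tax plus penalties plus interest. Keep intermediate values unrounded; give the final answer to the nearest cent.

Penalty periods: ⌈65/30⌉ = 3; penalty = 3 × 2% × $5,898.00 = $353.88
Interest: $5,898.00 × ((1 + 0.00035)^65 − 1) = $5,898.00 × 0.02300668… = $135.6934…
Total = $5,898.00 + $353.8800 + $135.6934… = $6,387.57

$6,387.57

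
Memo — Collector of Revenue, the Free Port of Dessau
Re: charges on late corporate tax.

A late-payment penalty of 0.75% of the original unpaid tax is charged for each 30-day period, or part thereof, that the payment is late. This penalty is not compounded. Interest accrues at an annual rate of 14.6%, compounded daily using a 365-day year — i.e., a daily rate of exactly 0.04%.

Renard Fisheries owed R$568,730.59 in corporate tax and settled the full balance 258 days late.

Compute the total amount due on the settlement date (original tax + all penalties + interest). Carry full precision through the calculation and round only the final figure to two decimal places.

Penalty periods: ⌈258/30⌉ = 9; penalty = 9 × 0.75% × R$568,730.59 = R$38,389.31…
Interest: R$568,730.59 × ((1 + 0.0004)^258 − 1) = R$568,730.59 × 0.10869025… = R$61,815.4712…
Total = R$568,730.59 + R$38,389.3148… + R$61,815.4712… = R$668,935.38

R$668,935.38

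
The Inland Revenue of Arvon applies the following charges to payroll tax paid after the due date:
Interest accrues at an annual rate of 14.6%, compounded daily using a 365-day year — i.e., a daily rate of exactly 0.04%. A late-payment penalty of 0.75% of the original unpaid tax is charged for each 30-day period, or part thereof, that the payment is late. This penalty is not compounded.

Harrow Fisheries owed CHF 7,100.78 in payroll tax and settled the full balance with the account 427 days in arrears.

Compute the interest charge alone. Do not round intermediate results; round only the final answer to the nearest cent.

CHF 1,322.26

Interest: CHF 7,100.78 × ((1 + 0.0004)^427 − 1) = CHF 7,100.78 × 0.18621296… = CHF 1,322.2573…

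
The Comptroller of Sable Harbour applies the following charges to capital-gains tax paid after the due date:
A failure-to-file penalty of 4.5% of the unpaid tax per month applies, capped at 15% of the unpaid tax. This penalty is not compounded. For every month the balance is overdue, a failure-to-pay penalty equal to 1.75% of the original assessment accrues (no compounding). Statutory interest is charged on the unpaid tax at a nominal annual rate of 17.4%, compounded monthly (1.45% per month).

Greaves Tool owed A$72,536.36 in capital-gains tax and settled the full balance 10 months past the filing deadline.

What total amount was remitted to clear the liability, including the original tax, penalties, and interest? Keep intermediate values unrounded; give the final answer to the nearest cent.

A$107,341.96

Failure-to-file: 10 × 4.5% × A$72,536.36 = A$32,641.36…, capped at 15% × A$72,536.36 = A$10,880.45…
Failure-to-pay penalty = 1.75% × A$72,536.36 × 10 mo = A$12,693.86…
Interest: A$72,536.36 × ((1 + 0.0145)^10 − 1) = A$72,536.36 × 0.1548365… = A$11,231.2784…
Total = A$72,536.36 + A$23,574.3170 + A$11,231.2784… = A$107,341.96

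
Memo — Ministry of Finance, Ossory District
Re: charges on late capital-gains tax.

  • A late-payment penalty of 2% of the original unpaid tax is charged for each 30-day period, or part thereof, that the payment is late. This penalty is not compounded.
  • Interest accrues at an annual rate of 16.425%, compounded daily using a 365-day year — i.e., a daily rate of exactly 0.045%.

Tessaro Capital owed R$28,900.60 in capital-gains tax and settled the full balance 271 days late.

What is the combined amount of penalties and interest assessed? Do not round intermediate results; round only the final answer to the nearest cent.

R$9,527.56

Penalty periods: ⌈271/30⌉ = 10; penalty = 10 × 2% × R$28,900.60 = R$5,780.12
Interest: R$28,900.60 × ((1 + 0.00045)^271 − 1) = R$28,900.60 × 0.12966663… = R$3,747.4433…
Penalties + interest = R$5,780.1200 + R$3,747.4433… = R$9,527.56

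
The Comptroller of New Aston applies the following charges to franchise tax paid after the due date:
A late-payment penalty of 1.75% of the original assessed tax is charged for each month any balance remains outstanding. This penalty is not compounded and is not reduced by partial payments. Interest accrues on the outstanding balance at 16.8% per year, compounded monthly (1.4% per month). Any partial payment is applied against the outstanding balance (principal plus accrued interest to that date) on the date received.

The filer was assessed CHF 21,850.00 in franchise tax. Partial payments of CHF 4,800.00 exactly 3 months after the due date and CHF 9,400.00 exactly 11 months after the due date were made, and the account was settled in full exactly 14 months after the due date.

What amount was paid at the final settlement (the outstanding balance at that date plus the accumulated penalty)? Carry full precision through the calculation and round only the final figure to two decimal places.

CHF 16,504.72

Balance at month 3: CHF 21,850.0000 × (1 + 0.014)^3 = CHF 22,780.6078…
After CHF 4,800.00 payment: CHF 22,780.6078… − CHF 4,800.00 = CHF 17,980.6078…
Balance at month 11: CHF 17,980.6078… × (1 + 0.014)^8 = CHF 20,095.9253…
After CHF 9,400.00 payment: CHF 20,095.9253… − CHF 9,400.00 = CHF 10,695.9253…
Balance at month 14: CHF 10,695.9253… × (1 + 0.014)^3 = CHF 11,151.4727…
Penalty: 14 × 1.75% × CHF 21,850.00 = CHF 5,353.25
Final settlement = outstanding balance + penalty = CHF 11,151.4727… + CHF 5,353.25 = CHF 16,504.72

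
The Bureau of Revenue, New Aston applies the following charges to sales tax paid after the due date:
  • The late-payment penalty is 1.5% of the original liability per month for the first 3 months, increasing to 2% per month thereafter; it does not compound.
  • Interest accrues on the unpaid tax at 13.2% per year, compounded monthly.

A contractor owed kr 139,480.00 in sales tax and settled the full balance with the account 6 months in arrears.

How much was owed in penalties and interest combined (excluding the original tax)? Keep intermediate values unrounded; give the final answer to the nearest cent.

Penalty, months 1–3: 3 × 1.5% × kr 139,480.00 = kr 6,276.60
Penalty, months 4–6: 3 × 2% × kr 139,480.00 = kr 8,368.80
Interest (13.2%/yr ÷ 12 = 1.1%/month): kr 139,480.00 × ((1 + 0.011)^6 − 1) = kr 9,462.5799…
Penalties + interest = kr 14,645.4000 + kr 9,462.5799… = kr 24,107.98

kr 24,107.98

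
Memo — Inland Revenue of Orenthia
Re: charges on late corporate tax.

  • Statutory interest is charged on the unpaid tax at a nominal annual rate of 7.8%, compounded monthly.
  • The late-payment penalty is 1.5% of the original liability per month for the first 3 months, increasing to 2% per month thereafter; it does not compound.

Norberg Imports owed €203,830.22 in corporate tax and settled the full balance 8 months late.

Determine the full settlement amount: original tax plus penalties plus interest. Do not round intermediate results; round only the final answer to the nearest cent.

€244,229.06

Penalty, months 1–3: 3 × 1.5% × €203,830.22 = €9,172.36…
Penalty, months 4–8: 5 × 2% × €203,830.22 = €20,383.02…
Interest (7.8%/yr ÷ 12 = 0.65%/month): €203,830.22 × ((1 + 0.0065)^8 − 1) = €10,843.4629…
Total = €203,830.22 + €29,555.3819 + €10,843.4629… = €244,229.06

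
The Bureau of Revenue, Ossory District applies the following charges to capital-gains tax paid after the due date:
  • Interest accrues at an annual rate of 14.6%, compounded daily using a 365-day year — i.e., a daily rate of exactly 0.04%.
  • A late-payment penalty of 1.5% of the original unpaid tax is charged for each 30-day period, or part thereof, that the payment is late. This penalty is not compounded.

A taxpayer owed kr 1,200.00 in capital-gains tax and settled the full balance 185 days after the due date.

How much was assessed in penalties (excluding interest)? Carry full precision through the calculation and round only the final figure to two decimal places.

kr 126.00

Penalty periods: ⌈185/30⌉ = 7; penalty = 7 × 1.5% × kr 1,200.00 = kr 126.00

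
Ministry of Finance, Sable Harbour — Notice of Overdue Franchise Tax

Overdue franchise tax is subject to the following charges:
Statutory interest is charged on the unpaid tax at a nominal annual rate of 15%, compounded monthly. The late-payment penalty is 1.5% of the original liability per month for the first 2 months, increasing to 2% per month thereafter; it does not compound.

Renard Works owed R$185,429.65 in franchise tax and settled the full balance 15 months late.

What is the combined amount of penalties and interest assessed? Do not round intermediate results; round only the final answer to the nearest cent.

Penalty, months 1–2: 2 × 1.5% × R$185,429.65 = R$5,562.89…
Penalty, months 3–15: 13 × 2% × R$185,429.65 = R$48,211.71…
Interest (15%/yr ÷ 12 = 1.25%/month): R$185,429.65 × ((1 + 0.0125)^15 − 1) = R$37,981.4037…
Penalties + interest = R$53,774.5985 + R$37,981.4037… = R$91,756.00

R$91,756.00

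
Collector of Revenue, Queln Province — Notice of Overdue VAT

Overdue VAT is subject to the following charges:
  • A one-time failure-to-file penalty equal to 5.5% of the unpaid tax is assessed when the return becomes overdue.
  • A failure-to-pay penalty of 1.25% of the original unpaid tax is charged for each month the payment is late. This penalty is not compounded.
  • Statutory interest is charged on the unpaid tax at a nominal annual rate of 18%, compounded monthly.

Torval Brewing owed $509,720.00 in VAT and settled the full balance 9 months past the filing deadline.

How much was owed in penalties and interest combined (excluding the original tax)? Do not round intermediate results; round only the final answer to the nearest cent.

$158,466.84

Failure-to-file penalty: 5.5% × $509,720.00 = $28,034.60
Failure-to-pay penalty = 1.25% × $509,720.00 × 9 mo = $57,343.50
Interest (18%/yr ÷ 12 = 1.5%/month): $509,720.00 × ((1 + 0.015)^9 − 1) = $73,088.7383…
Penalties + interest = $85,378.1000 + $73,088.7383… = $158,466.84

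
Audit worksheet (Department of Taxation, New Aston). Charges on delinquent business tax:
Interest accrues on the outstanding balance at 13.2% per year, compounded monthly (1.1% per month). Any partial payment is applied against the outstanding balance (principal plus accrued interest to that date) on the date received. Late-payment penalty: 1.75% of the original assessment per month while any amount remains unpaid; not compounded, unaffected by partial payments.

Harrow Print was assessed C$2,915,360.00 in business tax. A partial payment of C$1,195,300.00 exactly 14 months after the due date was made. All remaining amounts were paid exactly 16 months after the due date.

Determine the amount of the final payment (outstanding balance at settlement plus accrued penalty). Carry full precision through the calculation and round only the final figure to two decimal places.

C$3,067,606.73

Balance at month 14: C$2,915,360.0000 × (1 + 0.011)^14 = C$3,397,882.5964…
After C$1,195,300.00 payment: C$3,397,882.5964… − C$1,195,300.00 = C$2,202,582.5964…
Balance at month 16: C$2,202,582.5964… × (1 + 0.011)^2 = C$2,251,305.9260…
Penalty: 16 × 1.75% × C$2,915,360.00 = C$816,300.80
Final settlement = outstanding balance + penalty = C$2,251,305.9260… + C$816,300.80 = C$3,067,606.73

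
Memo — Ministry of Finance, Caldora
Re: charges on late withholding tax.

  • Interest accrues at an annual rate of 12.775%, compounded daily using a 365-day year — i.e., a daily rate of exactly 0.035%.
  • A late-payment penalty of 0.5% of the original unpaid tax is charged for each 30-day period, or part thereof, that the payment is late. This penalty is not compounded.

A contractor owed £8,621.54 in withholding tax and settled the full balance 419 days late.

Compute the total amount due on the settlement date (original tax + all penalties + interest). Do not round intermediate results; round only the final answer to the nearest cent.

£10,586.55

Penalty periods: ⌈419/30⌉ = 14; penalty = 14 × 0.5% × £8,621.54 = £603.51…
Interest: £8,621.54 × ((1 + 0.00035)^419 − 1) = £8,621.54 × 0.15791890… = £1,361.5041…
Total = £8,621.54 + £603.5078 + £1,361.5041… = £10,586.55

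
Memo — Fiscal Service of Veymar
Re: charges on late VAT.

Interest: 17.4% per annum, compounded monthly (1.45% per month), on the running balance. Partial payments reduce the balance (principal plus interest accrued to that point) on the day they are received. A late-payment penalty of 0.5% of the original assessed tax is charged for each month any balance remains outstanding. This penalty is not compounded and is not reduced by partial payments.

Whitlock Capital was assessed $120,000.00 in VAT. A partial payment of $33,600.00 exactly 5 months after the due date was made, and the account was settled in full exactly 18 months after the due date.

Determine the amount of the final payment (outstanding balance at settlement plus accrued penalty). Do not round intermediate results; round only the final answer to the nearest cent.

Balance at month 5: $120,000.0000 × (1 + 0.0145)^5 = $128,955.9849…
After $33,600.00 payment: $128,955.9849… − $33,600.00 = $95,355.9849…
Balance at month 18: $95,355.9849… × (1 + 0.0145)^13 = $114,980.6142…
Penalty: 18 × 0.5% × $120,000.00 = $10,800.00
Final settlement = outstanding balance + penalty = $114,980.6142… + $10,800.00 = $125,780.61

$125,780.61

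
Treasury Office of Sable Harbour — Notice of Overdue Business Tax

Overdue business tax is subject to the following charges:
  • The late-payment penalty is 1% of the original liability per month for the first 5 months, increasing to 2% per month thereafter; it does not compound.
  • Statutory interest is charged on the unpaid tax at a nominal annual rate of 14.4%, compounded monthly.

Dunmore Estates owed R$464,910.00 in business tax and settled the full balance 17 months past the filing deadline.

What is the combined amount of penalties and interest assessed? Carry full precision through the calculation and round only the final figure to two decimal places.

Penalty, months 1–5: 5 × 1% × R$464,910.00 = R$23,245.50
Penalty, months 6–17: 12 × 2% × R$464,910.00 = R$111,578.40
Interest (14.4%/yr ÷ 12 = 1.2%/month): R$464,910.00 × ((1 + 0.012)^17 − 1) = R$104,516.4027…
Penalties + interest = R$134,823.9000 + R$104,516.4027… = R$239,340.30

R$239,340.30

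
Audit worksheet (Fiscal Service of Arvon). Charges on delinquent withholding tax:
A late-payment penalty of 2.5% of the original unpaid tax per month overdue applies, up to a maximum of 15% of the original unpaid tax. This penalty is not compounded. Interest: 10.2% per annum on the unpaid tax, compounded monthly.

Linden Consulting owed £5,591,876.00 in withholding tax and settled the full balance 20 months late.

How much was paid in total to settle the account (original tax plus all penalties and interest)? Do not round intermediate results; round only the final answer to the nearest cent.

Penalty (uncapped): 20 × 2.5% × £5,591,876.00 = £2,795,938.00; cap = 15% × £5,591,876.00 = £838,781.40 → penalty = £838,781.40
Interest (10.2%/yr ÷ 12 = 0.85%/month): £5,591,876.00 × ((1 + 0.0085)^20 − 1) = £1,031,441.6393…
Total = £5,591,876.00 + £838,781.4000 + £1,031,441.6393… = £7,462,099.04

£7,462,099.04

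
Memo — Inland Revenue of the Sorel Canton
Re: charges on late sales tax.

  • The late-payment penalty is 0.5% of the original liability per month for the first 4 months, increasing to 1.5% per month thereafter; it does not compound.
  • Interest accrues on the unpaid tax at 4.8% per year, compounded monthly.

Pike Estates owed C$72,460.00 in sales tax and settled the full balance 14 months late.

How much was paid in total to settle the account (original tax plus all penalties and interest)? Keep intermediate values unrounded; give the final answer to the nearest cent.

Penalty, months 1–4: 4 × 0.5% × C$72,460.00 = C$1,449.20
Penalty, months 5–14: 10 × 1.5% × C$72,460.00 = C$10,869.00
Interest (4.8%/yr ÷ 12 = 0.4%/month): C$72,460.00 × ((1 + 0.004)^14 − 1) = C$4,164.9685…
Total = C$72,460.00 + C$12,318.2000 + C$4,164.9685… = C$88,943.17

C$88,943.17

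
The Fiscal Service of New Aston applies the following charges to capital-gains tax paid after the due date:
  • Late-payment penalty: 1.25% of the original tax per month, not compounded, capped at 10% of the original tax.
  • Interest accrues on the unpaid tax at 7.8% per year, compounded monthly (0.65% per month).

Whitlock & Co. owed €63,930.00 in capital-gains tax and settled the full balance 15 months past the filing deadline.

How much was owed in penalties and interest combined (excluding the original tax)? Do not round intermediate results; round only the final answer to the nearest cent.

€12,917.93

Penalty (uncapped): 15 × 1.25% × €63,930.00 = €11,986.88…; cap = 10% × €63,930.00 = €6,393.00 → penalty = €6,393.00
Interest: €63,930.00 × ((1 + 0.0065)^15 − 1) = €63,930.00 × 0.1020637… = €6,524.9308…
Penalties + interest = €6,393.0000 + €6,524.9308… = €12,917.93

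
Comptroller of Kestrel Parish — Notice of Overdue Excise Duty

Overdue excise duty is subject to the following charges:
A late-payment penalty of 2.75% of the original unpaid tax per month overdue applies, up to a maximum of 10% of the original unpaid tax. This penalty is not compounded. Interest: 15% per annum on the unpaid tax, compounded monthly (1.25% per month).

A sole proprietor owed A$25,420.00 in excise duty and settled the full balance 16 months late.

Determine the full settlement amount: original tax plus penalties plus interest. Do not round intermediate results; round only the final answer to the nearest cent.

Penalty (uncapped): 16 × 2.75% × A$25,420.00 = A$11,184.80; cap = 10% × A$25,420.00 = A$2,542.00 → penalty = A$2,542.00
Interest: A$25,420.00 × ((1 + 0.0125)^16 − 1) = A$25,420.00 × 0.2198895… = A$5,589.5923…
Total = A$25,420.00 + A$2,542.0000 + A$5,589.5923… = A$33,551.59

A$33,551.59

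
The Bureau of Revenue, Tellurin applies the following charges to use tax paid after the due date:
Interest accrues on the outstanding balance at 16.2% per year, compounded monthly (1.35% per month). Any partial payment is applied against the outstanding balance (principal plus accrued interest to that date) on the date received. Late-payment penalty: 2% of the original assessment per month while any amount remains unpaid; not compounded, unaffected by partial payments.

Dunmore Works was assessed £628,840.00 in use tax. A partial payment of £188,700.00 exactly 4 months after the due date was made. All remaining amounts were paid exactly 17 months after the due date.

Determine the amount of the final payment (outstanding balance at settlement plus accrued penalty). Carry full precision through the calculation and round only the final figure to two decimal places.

£779,017.71

Balance at month 4: £628,840.0000 × (1 + 0.0135)^4 = £663,491.2062…
After £188,700.00 payment: £663,491.2062… − £188,700.00 = £474,791.2062…
Balance at month 17: £474,791.2062… × (1 + 0.0135)^13 = £565,212.1070…
Penalty: 17 × 2% × £628,840.00 = £213,805.60
Final settlement = outstanding balance + penalty = £565,212.1070… + £213,805.60 = £779,017.71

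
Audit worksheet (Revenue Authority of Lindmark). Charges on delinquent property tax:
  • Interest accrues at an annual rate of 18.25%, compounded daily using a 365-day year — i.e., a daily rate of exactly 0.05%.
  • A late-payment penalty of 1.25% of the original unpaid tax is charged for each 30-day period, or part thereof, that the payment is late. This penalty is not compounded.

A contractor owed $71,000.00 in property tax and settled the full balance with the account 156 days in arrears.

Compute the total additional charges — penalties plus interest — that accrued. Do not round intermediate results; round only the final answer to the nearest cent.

Penalty periods: ⌈156/30⌉ = 6; penalty = 6 × 1.25% × $71,000.00 = $5,325.00
Interest: $71,000.00 × ((1 + 0.0005)^156 − 1) = $71,000.00 × 0.08110158… = $5,758.2125…
Penalties + interest = $5,325.0000 + $5,758.2125… = $11,083.21

$11,083.21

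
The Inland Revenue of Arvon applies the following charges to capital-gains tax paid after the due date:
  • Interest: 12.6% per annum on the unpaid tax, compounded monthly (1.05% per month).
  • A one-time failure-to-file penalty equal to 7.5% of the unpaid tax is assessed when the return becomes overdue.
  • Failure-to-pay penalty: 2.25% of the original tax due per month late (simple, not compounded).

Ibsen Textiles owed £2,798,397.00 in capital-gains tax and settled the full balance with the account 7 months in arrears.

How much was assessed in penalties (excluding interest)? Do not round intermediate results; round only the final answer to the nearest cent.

£650,627.30

Failure-to-file penalty: 7.5% × £2,798,397.00 = £209,879.78…
Failure-to-pay penalty: 7 × 2.25% × £2,798,397.00 = £440,747.53…
Total penalty = £209,879.78… + £440,747.53… = £650,627.30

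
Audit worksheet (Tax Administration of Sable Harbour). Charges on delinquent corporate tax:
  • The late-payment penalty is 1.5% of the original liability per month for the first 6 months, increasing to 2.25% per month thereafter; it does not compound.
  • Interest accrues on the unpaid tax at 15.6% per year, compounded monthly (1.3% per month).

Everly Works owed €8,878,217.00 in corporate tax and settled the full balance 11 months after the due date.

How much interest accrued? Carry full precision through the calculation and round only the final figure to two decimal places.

Interest: €8,878,217.00 × ((1 + 0.013)^11 − 1) = €8,878,217.00 × 0.1526671… = €1,355,411.6773…

€1,355,411.68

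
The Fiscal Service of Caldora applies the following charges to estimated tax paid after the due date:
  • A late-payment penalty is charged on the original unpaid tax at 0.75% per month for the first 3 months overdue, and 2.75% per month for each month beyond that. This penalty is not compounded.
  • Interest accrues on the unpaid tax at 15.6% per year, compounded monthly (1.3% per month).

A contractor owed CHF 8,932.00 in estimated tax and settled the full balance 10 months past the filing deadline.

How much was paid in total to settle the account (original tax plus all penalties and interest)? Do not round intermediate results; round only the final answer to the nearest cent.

CHF 12,083.88

Penalty, months 1–3: 3 × 0.75% × CHF 8,932.00 = CHF 200.97
Penalty, months 4–10: 7 × 2.75% × CHF 8,932.00 = CHF 1,719.41
Interest: CHF 8,932.00 × ((1 + 0.013)^10 − 1) = CHF 8,932.00 × 0.1378747… = CHF 1,231.4971…
Total = CHF 8,932.00 + CHF 1,920.3800 + CHF 1,231.4971… = CHF 12,083.88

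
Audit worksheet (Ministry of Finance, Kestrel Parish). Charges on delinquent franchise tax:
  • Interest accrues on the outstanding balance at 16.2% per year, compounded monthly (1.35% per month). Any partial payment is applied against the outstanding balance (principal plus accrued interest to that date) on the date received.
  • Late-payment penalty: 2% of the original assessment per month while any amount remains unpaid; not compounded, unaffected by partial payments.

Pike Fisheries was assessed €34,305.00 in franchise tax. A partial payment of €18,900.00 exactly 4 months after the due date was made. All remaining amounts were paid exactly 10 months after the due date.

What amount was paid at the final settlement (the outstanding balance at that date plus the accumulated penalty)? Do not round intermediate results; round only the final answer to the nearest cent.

€25,605.38

Balance at month 4: €34,305.0000 × (1 + 0.0135)^4 = €36,195.3213…
After €18,900.00 payment: €36,195.3213… − €18,900.00 = €17,295.3213…
Balance at month 10: €17,295.3213… × (1 + 0.0135)^6 = €18,744.3831…
Penalty: 10 × 2% × €34,305.00 = €6,861.00
Final settlement = outstanding balance + penalty = €18,744.3831… + €6,861.00 = €25,605.38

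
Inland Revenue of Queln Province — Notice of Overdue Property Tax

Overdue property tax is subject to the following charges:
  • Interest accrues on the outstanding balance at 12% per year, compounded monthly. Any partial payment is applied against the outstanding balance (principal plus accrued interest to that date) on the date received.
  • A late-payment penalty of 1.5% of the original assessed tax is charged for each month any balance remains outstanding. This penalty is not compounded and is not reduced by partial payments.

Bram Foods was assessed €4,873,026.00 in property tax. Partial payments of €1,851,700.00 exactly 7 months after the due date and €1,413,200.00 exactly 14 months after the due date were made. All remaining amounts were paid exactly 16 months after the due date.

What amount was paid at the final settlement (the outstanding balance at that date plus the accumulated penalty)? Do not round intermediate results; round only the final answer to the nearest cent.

Monthly rate = 12% ÷ 12 = 1%
Balance at month 7: €4,873,026.0000 × (1 + 0.01)^7 = €5,224,543.4463…
After €1,851,700.00 payment: €5,224,543.4463… − €1,851,700.00 = €3,372,843.4463…
Balance at month 14: €3,372,843.4463… × (1 + 0.01)^7 = €3,616,144.6959…
After €1,413,200.00 payment: €3,616,144.6959… − €1,413,200.00 = €2,202,944.6959…
Balance at month 16: €2,202,944.6959… × (1 + 0.01)^2 = €2,247,223.8843…
Penalty: 16 × 1.5% × €4,873,026.00 = €1,169,526.24
Final settlement = outstanding balance + penalty = €2,247,223.8843… + €1,169,526.24 = €3,416,750.12

€3,416,750.12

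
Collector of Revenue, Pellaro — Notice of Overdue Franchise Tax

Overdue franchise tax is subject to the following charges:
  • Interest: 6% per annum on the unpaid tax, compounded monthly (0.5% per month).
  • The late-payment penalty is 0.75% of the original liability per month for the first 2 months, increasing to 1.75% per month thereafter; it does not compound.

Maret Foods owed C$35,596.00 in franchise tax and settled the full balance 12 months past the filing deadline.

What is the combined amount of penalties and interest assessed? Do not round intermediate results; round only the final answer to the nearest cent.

Penalty, months 1–2: 2 × 0.75% × C$35,596.00 = C$533.94
Penalty, months 3–12: 10 × 1.75% × C$35,596.00 = C$6,229.30
Interest: C$35,596.00 × ((1 + 0.005)^12 − 1) = C$35,596.00 × 0.0616778… = C$2,195.4834…
Penalties + interest = C$6,763.2400 + C$2,195.4834… = C$8,958.72

C$8,958.72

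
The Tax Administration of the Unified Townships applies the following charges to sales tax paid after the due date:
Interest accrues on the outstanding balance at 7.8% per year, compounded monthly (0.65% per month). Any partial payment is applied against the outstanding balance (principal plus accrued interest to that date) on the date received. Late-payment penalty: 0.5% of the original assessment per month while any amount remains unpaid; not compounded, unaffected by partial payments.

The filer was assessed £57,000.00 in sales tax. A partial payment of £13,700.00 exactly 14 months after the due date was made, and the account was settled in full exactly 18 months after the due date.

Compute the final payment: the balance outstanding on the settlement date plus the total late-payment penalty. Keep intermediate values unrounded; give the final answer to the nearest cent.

Balance at month 14: £57,000.0000 × (1 + 0.0065)^14 = £62,411.9519…
After £13,700.00 payment: £62,411.9519… − £13,700.00 = £48,711.9519…
Balance at month 18: £48,711.9519… × (1 + 0.0065)^4 = £49,990.8647…
Penalty: 18 × 0.5% × £57,000.00 = £5,130.00
Final settlement = outstanding balance + penalty = £49,990.8647… + £5,130.00 = £55,120.86

£55,120.86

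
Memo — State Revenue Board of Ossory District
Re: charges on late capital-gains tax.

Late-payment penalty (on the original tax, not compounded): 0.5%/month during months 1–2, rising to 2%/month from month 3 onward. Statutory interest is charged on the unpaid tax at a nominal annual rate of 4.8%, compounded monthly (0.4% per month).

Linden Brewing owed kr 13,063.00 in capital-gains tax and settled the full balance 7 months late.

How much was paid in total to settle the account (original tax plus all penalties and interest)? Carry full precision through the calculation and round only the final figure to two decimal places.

Penalty, months 1–2: 2 × 0.5% × kr 13,063.00 = kr 130.63
Penalty, months 3–7: 5 × 2% × kr 13,063.00 = kr 1,306.30
Interest: kr 13,063.00 × ((1 + 0.004)^7 − 1) = kr 13,063.00 × 0.0283382… = kr 370.1825…
Total = kr 13,063.00 + kr 1,436.9300 + kr 370.1825… = kr 14,870.11

kr 14,870.11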